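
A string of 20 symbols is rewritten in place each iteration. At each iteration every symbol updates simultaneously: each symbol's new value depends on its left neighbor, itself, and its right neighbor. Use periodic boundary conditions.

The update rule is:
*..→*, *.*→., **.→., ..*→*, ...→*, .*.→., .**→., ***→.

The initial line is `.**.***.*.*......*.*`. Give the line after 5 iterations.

...........******...
***********......***
...........******...  (repeats iteration 1; period 2)
iteration 5: ...........******...

...........******...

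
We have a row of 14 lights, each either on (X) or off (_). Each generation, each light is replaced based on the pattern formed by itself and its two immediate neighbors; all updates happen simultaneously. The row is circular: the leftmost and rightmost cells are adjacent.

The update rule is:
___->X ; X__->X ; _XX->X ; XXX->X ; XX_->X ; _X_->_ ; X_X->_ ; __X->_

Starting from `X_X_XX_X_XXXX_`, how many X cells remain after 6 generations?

generation 1: ____XX___XXXX_
generation 2: XXX_XXXX_XXXXX
generation 3: XXX_XXXX_XXXXX  (fixed point — unchanged through generation 6)
count of X: 12

12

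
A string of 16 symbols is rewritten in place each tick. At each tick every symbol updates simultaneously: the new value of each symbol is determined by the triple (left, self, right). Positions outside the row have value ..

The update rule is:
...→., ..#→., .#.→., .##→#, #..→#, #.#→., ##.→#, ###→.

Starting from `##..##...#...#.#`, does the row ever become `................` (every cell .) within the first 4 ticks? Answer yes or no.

###.###...#.....
#.#.#.##...#....
......###...#...
......#.##...#..
tick 4 is ......#.##...#.., still not uniform .

no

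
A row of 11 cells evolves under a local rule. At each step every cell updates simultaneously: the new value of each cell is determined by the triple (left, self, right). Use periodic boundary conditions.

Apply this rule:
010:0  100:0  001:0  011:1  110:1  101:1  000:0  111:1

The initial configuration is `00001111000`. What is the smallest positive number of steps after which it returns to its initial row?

00001111000

1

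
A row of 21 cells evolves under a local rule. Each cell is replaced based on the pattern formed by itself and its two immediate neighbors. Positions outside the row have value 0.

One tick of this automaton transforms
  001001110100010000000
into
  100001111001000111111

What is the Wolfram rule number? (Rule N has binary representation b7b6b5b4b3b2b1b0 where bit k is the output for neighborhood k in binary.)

position 6: 111 → 1  (bit 7 = 1)
position 7: 110 → 1  (bit 6 = 1)
position 8: 101 → 1  (bit 5 = 1)
position 3: 100 → 0  (bit 4 = 0)
position 5: 011 → 1  (bit 3 = 1)
position 2: 010 → 0  (bit 2 = 0)
position 1: 001 → 0  (bit 1 = 0)
position 0: 000 → 1  (bit 0 = 1)
bits b7..b0 = 11101001 = 233

233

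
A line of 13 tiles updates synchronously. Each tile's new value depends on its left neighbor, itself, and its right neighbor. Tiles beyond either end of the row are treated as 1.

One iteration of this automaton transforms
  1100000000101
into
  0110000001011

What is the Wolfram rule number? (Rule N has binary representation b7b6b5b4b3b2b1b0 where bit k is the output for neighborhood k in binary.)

122

position 0: 111 → 0  (bit 7 = 0)
position 1: 110 → 1  (bit 6 = 1)
position 11: 101 → 1  (bit 5 = 1)
position 2: 100 → 1  (bit 4 = 1)
position 12: 011 → 1  (bit 3 = 1)
position 10: 010 → 0  (bit 2 = 0)
position 9: 001 → 1  (bit 1 = 1)
position 3: 000 → 0  (bit 0 = 0)
bits b7..b0 = 01111010 = 122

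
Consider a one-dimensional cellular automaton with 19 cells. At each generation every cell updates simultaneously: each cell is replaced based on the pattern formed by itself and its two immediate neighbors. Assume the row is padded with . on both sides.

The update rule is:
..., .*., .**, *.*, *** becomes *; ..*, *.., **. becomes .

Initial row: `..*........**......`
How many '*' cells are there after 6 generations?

*.*.******.*..*****
*********.**..****.
********.**...***..
*******.**..*.**..*
******.**...***...*
*****.**..*.**..*.*
count of *: 12

12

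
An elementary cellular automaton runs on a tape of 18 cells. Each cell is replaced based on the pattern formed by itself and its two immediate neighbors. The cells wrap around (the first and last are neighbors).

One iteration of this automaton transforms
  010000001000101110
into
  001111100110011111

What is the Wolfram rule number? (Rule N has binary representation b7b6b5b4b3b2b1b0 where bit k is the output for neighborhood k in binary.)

249

position 15: 111 → 1  (bit 7 = 1)
position 16: 110 → 1  (bit 6 = 1)
position 13: 101 → 1  (bit 5 = 1)
position 2: 100 → 1  (bit 4 = 1)
position 14: 011 → 1  (bit 3 = 1)
position 1: 010 → 0  (bit 2 = 0)
position 0: 001 → 0  (bit 1 = 0)
position 3: 000 → 1  (bit 0 = 1)
bits b7..b0 = 11111001 = 249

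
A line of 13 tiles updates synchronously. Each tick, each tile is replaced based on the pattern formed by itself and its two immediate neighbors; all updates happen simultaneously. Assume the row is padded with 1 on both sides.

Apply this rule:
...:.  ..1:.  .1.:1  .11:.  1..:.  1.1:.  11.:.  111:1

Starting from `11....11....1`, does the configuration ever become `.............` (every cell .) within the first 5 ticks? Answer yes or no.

tick 1: 1............
tick 2: .............
all cells are . at tick 2

yes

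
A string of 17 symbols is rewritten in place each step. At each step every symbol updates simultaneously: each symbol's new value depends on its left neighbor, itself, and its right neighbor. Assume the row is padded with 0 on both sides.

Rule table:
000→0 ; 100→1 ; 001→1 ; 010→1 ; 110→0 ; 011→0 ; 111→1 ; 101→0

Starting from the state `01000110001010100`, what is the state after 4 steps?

01100000111010000

11101001011010110
01001111000010001
11110110100111011
01100000111010000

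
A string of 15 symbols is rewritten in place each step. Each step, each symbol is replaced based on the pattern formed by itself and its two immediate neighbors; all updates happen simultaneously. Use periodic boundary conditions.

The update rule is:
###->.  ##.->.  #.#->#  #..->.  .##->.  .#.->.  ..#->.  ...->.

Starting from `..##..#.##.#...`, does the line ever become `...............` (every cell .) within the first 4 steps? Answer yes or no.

.......#..#....
...............
all cells are . at step 2

yes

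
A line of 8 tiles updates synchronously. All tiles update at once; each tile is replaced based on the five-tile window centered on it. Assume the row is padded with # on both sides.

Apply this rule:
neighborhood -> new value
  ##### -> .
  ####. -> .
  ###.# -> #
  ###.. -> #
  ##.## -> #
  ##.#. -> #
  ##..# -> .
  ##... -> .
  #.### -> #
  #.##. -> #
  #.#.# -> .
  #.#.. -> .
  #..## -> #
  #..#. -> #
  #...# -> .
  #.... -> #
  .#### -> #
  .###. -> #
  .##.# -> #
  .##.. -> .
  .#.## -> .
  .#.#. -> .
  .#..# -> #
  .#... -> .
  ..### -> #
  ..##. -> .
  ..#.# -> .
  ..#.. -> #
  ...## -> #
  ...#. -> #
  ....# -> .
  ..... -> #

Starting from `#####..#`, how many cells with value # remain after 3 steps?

5

step 1: ....#.##
step 2: .#.#..##
step 3: #...####
count of #: 5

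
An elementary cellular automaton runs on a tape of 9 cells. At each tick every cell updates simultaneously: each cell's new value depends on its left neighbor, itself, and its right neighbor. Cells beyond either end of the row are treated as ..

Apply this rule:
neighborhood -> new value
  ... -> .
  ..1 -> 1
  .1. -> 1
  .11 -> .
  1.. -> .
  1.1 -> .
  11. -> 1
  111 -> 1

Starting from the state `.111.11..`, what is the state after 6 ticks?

1.11..1..
1..1.11..
1.11..1..  (repeats tick 1; period 2)
tick 6: 1..1.11..

1..1.11..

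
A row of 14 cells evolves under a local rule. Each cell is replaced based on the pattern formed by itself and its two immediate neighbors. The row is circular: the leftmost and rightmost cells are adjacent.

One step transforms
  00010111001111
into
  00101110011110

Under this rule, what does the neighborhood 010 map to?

At position 3 the neighborhood is 010; the next row has 0 there.

0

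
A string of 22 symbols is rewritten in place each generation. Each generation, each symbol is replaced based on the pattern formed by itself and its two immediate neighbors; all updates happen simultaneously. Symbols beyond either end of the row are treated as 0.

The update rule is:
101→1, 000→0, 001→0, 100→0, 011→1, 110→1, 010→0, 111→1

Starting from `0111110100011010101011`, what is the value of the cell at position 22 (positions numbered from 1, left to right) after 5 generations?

1

0111111000011101010111
0111111000011110101111
0111111000011111011111
0111111000011111111111
0111111000011111111111
position 22 holds 1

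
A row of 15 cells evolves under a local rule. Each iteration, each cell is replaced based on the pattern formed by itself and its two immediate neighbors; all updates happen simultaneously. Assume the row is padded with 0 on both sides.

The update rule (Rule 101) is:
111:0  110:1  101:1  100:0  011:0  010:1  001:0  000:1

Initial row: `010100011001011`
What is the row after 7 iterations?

011101001001101
000111001000111
110001001010001
010101001110101
011111000011111
000001011000001
111101101011101

111101101011101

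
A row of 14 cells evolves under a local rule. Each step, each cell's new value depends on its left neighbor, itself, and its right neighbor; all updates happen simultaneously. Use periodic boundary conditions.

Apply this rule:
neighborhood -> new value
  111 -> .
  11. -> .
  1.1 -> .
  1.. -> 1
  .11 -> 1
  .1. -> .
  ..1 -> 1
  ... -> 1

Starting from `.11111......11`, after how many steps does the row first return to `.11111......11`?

.1....1111111.
1.11111......1
..1....1111111
11.11111......
1..1....111111
.11.11111.....
11..1....11111
..11.11111....
111..1....1111
...11.11111...
1111..1....111
....11.11111..
11111..1....11
.....11.11111.
111111..1....1
......11.11111
1111111..1....
1......11.1111
.1111111..1...
11......11.111
..1111111..1..
111......11.11
...1111111..1.
1111......11.1
....1111111..1
11111......11.
1....1111111..
.11111......11

28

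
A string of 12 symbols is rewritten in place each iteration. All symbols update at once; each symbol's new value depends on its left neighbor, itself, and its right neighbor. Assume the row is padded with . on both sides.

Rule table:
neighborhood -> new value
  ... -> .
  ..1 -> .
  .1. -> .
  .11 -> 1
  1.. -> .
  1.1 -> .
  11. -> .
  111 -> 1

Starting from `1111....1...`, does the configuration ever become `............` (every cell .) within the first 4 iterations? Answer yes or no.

yes

111.........
11..........
1...........
............
all cells are . at iteration 4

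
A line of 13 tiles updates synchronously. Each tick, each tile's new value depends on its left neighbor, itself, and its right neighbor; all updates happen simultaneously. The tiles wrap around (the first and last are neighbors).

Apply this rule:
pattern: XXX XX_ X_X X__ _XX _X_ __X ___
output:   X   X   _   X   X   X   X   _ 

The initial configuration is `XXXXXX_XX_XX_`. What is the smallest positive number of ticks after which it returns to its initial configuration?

1

XXXXXX_XX_XX_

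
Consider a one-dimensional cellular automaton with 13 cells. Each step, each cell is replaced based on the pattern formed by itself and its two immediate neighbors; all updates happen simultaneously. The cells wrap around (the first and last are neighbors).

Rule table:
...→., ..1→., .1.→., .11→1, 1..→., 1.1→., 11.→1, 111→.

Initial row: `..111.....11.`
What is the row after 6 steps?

step 1: ..1.1.....11.
step 2: ..........11.
step 3: ..........11.  (fixed point — unchanged through step 6)

..........11.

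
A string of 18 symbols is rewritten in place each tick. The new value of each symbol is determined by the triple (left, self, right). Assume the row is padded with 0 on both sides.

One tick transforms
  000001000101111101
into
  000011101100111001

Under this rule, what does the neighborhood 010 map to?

1

At position 5 the neighborhood is 010; the next row has 1 there.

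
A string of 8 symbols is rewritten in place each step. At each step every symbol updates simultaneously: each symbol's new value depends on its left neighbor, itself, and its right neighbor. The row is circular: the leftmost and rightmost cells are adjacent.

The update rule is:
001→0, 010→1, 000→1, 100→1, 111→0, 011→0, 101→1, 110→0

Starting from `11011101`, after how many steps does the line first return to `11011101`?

8

00100010
10111011
01000100
01110111
10001000
11101110
00010001
11011101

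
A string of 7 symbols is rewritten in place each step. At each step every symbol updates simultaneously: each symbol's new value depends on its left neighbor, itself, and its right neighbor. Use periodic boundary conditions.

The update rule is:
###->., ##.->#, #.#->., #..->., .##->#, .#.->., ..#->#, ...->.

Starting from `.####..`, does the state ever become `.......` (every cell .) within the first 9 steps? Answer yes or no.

no

step 1: ##..#..
step 2: ##.#..#
step 3: .#...##
step 4: ....###
step 5: ...##.#
step 6: ..###..
step 7: .##.#..
step 8: ###....
step 9: #.#...#
step 9 is #.#...#, still not uniform .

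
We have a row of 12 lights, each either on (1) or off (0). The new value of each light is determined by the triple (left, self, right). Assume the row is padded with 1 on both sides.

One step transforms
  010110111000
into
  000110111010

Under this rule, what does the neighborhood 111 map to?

At position 7 the neighborhood is 111; the next row has 1 there.

1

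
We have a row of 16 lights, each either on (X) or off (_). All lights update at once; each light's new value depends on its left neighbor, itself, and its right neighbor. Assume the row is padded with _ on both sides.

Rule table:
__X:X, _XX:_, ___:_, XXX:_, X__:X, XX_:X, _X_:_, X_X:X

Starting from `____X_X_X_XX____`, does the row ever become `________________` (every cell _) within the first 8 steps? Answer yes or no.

step 1: ___X_X_X_X_XX___
step 2: __X_X_X_X_X_XX__
step 3: _X_X_X_X_X_X_XX_
step 4: X_X_X_X_X_X_X_XX
step 5: _X_X_X_X_X_X_X_X
step 6: X_X_X_X_X_X_X_X_
step 7: _X_X_X_X_X_X_X_X  (repeats step 5; period 2)
step 8: X_X_X_X_X_X_X_X_
step 8 is X_X_X_X_X_X_X_X_, still not uniform _

no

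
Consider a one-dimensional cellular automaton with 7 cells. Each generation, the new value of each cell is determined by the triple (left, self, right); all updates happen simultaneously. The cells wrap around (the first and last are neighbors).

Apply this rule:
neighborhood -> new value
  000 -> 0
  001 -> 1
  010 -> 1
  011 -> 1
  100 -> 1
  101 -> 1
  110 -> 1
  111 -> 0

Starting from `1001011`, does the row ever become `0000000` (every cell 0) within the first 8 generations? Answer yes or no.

generation 1: 1111110
generation 2: 1000011
generation 3: 1100110
generation 4: 1111111
generation 5: 0000000
all cells are 0 at generation 5

yes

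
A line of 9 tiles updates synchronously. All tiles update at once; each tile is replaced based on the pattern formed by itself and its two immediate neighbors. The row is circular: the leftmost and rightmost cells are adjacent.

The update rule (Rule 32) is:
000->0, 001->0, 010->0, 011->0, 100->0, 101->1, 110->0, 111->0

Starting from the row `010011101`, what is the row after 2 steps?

100000010
000000001

000000001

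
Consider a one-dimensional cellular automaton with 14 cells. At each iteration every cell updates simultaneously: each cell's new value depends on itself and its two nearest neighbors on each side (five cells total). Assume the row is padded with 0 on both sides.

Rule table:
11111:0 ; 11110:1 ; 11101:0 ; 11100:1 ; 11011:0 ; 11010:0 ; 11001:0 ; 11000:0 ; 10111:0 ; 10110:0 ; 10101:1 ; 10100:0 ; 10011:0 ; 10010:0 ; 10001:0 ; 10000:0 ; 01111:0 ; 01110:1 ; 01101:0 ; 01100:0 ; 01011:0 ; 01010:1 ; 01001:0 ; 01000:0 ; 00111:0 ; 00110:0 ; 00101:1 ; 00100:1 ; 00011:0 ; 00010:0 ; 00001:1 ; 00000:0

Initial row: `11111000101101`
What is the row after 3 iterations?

00011000100000
01000000100000
01000010100000

01000010100000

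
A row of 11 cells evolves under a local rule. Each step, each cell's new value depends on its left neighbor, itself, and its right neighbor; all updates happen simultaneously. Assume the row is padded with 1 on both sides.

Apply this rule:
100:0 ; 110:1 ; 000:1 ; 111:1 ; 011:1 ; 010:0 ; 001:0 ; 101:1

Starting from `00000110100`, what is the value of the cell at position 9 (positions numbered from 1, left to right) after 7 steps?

01110111000
11111111010
11111111101
11111111111
11111111111  (fixed point — unchanged through step 7)
position 9 holds 1

1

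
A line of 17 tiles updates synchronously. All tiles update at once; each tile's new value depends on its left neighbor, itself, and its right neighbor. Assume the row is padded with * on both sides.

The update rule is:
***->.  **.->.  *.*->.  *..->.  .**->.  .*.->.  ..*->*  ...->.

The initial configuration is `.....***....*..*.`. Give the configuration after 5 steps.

.......*..*..*..*

step 1: ....*......*..*..
step 2: ...*......*..*..*
step 3: ..*......*..*..*.
step 4: .*......*..*..*..
step 5: .......*..*..*..*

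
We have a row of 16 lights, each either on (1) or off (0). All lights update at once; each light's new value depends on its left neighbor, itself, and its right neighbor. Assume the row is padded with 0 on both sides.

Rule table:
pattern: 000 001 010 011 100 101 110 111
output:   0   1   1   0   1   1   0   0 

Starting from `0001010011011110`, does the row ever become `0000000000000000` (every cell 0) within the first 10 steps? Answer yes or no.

0011111100100001
0100000011110011
1110000100001100
0001001110010010
0011110001111111
0100001010000000
1110011111000000
0001100000100000
0010010001110000
0111111010001000
step 10 is 0111111010001000, still not uniform 0

no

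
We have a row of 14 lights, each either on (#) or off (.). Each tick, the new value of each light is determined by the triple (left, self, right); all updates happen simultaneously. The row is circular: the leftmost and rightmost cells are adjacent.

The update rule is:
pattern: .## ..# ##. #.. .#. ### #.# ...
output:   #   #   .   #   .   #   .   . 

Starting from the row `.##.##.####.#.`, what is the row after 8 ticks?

###.#..##.##.#

tick 1: ##..#..###...#
tick 2: #.##.####.#.##
tick 3: ..#..###....##
tick 4: ##.####.#..##.
tick 5: #..###...###..
tick 6: .####.#.###.##
tick 7: .###....##..#.
tick 8: ###.#..##.##.#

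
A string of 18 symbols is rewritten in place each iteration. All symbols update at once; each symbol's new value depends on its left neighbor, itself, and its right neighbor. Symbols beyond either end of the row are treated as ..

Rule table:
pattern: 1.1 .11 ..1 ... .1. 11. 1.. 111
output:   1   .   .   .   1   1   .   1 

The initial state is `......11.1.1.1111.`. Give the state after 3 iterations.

.......111111.111.
........111111.11.
.........111111.1.

.........111111.1.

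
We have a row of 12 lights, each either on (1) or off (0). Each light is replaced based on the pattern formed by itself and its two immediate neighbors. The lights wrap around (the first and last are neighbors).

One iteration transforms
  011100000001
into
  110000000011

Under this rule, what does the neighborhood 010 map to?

At position 11 the neighborhood is 010; the next row has 1 there.

1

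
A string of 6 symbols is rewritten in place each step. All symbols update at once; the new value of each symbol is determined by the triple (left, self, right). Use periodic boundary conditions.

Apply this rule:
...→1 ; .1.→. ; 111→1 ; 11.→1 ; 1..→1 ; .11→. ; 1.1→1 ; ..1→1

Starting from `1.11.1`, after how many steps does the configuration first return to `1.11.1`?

11.11.
.11.11
1.11.1

3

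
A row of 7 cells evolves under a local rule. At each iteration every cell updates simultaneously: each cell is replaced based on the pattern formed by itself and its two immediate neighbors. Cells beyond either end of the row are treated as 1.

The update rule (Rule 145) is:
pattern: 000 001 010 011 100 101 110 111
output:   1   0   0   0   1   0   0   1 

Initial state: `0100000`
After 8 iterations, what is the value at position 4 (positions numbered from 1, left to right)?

0

iteration 1: 0011110
iteration 2: 1001100
iteration 3: 0100010
iteration 4: 0011000
iteration 5: 1000110
iteration 6: 0110000
iteration 7: 0001110
iteration 8: 1100100
position 4 holds 0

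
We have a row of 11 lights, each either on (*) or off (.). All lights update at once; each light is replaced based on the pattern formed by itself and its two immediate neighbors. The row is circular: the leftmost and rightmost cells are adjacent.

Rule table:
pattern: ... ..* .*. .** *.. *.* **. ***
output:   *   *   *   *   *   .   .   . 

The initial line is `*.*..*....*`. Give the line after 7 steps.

..*********
***........
*..********
.***.......
**..*******
..***......
***..******

***..******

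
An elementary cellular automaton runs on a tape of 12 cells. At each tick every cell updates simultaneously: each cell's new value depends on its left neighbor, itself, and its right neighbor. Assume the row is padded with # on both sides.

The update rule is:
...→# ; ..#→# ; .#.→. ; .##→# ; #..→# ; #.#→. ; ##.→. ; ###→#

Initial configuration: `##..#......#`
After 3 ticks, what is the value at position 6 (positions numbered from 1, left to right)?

#.##.#######
..#..#######
##.#########
position 6 holds #

#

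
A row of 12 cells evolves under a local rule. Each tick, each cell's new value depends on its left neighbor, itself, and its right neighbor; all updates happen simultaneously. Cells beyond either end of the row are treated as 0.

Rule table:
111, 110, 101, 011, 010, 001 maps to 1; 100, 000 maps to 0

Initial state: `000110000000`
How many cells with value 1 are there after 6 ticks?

5

001110000000
011110000000
111110000000
111110000000  (fixed point — unchanged through tick 6)
count of 1: 5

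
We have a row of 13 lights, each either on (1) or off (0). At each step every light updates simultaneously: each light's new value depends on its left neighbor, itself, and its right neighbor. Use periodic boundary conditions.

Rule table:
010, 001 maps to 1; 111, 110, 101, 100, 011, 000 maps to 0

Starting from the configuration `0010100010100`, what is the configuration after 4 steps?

0110100110100
1000101000100
1001101001101
0010001010000

0010001010000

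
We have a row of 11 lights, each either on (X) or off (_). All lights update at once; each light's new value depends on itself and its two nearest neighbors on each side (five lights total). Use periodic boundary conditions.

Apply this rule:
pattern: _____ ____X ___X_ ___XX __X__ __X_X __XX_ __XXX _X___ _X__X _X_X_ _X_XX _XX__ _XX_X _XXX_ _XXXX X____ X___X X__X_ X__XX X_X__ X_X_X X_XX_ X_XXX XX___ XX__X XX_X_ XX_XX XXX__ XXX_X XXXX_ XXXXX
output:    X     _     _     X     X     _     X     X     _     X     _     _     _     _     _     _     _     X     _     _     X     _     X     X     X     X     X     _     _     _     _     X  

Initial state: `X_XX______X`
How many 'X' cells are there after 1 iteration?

6

__X_X_XX_XX
count of X: 6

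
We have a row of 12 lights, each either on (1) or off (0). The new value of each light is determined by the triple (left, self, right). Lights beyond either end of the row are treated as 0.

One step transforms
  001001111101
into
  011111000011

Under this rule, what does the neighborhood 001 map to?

At position 1 the neighborhood is 001; the next row has 1 there.

1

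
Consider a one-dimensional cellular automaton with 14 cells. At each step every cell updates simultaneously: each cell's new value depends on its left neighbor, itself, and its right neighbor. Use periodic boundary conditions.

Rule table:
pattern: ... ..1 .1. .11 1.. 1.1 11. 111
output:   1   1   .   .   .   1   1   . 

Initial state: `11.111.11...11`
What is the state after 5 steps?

1.11.1.1.11.1.

.11..11.1.11..
1.1.1.11.1.1.1
11.1.1.11.1.1.
.11.1.1.11.1.1
1.11.1.1.11.1.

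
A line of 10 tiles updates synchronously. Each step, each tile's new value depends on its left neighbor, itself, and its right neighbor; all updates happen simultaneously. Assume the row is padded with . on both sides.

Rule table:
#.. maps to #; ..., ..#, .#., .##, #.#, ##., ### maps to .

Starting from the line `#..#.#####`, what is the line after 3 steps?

.#........
..#.......
...#......

...#......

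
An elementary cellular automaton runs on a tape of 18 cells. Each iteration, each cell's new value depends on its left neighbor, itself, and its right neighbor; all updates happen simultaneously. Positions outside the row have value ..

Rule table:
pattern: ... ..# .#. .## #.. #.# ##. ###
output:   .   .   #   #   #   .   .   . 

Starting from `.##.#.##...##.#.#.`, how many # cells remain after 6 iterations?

10

.#..#.#.#..#..#.##
.##.#.#.##.##.#.#.
.#..#.#.#..#..#.##  (repeats iteration 1; period 2)
iteration 6: .##.#.#.##.##.#.#.
count of #: 10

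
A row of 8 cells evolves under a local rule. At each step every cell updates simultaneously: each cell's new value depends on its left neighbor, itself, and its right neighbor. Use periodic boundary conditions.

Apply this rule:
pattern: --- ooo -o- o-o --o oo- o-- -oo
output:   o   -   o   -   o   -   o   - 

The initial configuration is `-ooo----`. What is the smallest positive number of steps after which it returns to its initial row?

2

step 1: o---oooo
step 2: -ooo----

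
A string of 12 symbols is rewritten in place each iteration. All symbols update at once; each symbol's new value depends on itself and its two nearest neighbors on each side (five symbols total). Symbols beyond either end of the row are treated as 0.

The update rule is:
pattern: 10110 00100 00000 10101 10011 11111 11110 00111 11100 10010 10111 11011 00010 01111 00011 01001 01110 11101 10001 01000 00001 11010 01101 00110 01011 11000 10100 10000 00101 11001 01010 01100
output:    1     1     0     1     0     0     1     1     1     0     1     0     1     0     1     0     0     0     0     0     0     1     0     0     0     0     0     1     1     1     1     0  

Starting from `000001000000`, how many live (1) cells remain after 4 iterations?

000011010000
000100100100
001100100101
010010100110
count of 1: 5

5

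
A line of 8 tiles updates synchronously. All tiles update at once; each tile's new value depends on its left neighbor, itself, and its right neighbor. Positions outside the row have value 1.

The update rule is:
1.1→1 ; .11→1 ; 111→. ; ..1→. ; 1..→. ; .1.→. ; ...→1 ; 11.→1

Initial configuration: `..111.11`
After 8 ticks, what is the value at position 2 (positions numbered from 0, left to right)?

..1.111.
...11.11
.1.1111.
1.11..11
1111..1.
...1...1
.1...1.1
1..1..11
position 2 holds .

.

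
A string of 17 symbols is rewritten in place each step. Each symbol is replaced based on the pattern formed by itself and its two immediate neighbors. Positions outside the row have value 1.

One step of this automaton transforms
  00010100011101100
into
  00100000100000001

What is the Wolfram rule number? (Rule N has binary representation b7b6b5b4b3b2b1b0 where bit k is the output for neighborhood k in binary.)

position 10: 111 → 0  (bit 7 = 0)
position 11: 110 → 0  (bit 6 = 0)
position 4: 101 → 0  (bit 5 = 0)
position 0: 100 → 0  (bit 4 = 0)
position 9: 011 → 0  (bit 3 = 0)
position 3: 010 → 0  (bit 2 = 0)
position 2: 001 → 1  (bit 1 = 1)
position 1: 000 → 0  (bit 0 = 0)
bits b7..b0 = 00000010 = 2

2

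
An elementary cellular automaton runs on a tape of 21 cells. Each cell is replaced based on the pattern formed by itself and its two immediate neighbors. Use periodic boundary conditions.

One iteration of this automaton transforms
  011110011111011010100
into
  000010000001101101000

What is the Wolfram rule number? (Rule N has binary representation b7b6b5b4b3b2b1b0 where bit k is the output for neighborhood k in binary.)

position 2: 111 → 0  (bit 7 = 0)
position 4: 110 → 1  (bit 6 = 1)
position 12: 101 → 1  (bit 5 = 1)
position 5: 100 → 0  (bit 4 = 0)
position 1: 011 → 0  (bit 3 = 0)
position 16: 010 → 0  (bit 2 = 0)
position 0: 001 → 0  (bit 1 = 0)
position 20: 000 → 0  (bit 0 = 0)
bits b7..b0 = 01100000 = 96

96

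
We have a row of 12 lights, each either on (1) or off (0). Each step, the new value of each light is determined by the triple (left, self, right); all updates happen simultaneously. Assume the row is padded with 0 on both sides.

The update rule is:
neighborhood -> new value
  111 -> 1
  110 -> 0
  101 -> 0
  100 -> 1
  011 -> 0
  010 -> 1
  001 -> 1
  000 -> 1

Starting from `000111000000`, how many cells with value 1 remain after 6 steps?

6

step 1: 111010111111
step 2: 010010011110
step 3: 111111101101
step 4: 011111000001
step 5: 101110111111
step 6: 100100011110
count of 1: 6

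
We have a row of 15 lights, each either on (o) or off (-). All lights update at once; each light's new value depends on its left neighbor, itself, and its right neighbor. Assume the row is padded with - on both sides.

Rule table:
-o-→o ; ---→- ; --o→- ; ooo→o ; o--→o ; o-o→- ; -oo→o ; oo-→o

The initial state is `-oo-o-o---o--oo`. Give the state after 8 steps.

-oo-o-ooo-oo-oo

step 1: -oo-o-oo--oo-oo
step 2: -oo-o-ooo-oo-oo
step 3: -oo-o-ooo-oo-oo  (fixed point — unchanged through step 8)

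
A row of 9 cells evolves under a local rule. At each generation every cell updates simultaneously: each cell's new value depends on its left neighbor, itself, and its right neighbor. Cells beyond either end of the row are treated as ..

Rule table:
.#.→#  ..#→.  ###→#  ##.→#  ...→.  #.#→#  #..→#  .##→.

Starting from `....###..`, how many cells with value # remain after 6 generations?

.....###.
......###
.......##
........#
........#  (fixed point — unchanged through generation 6)
count of #: 1

1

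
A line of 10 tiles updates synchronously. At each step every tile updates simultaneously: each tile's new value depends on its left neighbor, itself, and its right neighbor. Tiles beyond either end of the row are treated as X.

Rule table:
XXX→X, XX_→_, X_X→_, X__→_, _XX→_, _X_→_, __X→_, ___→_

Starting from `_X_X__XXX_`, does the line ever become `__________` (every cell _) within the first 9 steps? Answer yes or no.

step 1: _______X__
step 2: __________
all cells are _ at step 2

yes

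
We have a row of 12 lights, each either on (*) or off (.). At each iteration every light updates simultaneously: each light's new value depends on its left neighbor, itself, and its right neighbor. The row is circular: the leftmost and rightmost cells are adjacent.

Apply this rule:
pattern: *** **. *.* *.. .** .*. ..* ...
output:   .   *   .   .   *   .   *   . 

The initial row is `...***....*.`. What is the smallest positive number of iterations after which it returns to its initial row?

12

iteration 1: ..**.*...*..
iteration 2: .***....*...
iteration 3: **.*...*....
iteration 4: **....*....*
iteration 5: .*...*....**
iteration 6: ....*....***
iteration 7: ...*....**.*
iteration 8: ..*....***..
iteration 9: .*....**.*..
iteration 10: *....***....
iteration 11: ....**.*...*
iteration 12: ...***....*.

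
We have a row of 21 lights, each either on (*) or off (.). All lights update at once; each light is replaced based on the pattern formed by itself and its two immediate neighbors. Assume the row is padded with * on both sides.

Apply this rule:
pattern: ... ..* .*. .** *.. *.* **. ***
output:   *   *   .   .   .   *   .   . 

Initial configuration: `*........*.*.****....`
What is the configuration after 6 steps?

*..*......*..*..****.

step 1: ..*******.*.*.....***
step 2: .*.......*.*..****...
step 3: *..******.*..*.....**
step 4: ..*......*..*..****..
step 5: .*..*****..*..*.....*
step 6: *..*......*..*..****.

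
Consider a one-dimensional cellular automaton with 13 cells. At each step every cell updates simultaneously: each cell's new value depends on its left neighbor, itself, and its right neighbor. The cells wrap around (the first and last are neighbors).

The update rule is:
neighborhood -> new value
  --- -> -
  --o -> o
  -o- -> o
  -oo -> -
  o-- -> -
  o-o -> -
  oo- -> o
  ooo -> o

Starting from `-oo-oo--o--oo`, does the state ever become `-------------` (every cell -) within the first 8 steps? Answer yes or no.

step 1: --o--o-oo-o-o
step 2: -oo-oo--o-o-o
step 3: --o--o-oo-o-o  (repeats step 1; period 2)
step 8: -oo-oo--o-o-o
step 8 is -oo-oo--o-o-o, still not uniform -

no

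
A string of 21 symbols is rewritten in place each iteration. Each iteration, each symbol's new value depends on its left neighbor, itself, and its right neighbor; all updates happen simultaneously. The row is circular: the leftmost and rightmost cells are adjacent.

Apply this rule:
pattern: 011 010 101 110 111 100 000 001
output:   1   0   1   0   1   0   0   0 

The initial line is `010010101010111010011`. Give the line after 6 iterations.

100001010101110100010
000000101011101000001
000000010111010000000
000000001110100000000
000000001101000000000
000000001010000000000

000000001010000000000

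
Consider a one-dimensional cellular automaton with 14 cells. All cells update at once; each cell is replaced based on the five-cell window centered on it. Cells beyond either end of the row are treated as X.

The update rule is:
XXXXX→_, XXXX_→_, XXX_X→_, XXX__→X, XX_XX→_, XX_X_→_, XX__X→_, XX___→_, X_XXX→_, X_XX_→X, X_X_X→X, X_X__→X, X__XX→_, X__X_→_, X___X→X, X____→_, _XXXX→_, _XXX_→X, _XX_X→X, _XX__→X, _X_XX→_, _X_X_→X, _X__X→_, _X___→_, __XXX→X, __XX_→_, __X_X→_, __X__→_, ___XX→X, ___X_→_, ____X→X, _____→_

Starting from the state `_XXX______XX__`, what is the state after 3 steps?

__XX____XX_X__
___X__XX_X_X__
_X_____X_XXX__

_X_____X_XXX__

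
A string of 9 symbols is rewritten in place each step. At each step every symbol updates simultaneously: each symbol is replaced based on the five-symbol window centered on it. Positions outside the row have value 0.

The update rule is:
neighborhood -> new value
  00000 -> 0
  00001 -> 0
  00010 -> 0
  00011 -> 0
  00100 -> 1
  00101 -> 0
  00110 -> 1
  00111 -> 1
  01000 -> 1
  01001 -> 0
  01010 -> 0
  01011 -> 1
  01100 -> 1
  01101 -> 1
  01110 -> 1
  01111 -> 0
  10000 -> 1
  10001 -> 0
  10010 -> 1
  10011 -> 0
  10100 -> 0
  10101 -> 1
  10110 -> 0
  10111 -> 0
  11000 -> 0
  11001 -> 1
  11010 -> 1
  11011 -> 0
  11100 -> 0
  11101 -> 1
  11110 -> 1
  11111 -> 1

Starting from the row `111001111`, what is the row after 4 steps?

110101010
111101001
101110011
010101011

010101011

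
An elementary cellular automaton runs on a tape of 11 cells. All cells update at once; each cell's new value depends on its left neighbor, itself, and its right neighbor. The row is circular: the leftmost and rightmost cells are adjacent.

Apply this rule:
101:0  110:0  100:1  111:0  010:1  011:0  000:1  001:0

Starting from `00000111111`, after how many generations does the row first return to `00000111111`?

22

11110000000
00001111110
11100000001
00011111100
11000000011
00111111000
10000000111
01111110000
00000001111
11111100000
00000011110
11111000001
00000111100
11110000011
00001111000
11100000111
00011110000
11000001111
00111100000
10000011111
01111000000
00000111111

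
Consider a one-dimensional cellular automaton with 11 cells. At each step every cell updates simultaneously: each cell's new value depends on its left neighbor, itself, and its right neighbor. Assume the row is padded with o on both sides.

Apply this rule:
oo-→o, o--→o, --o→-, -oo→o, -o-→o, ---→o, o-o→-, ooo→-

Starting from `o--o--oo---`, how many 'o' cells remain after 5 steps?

6

oo-oo-oooo-
-o-oo-o--o-
-o-oo-oo-o-
-o-oo-oo-o-  (fixed point — unchanged through step 5)
count of o: 6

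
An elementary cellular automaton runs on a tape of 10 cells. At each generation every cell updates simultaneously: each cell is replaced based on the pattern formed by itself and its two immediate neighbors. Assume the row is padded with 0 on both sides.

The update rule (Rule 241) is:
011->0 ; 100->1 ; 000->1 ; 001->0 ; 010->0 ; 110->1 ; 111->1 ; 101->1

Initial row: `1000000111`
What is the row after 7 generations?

0100100111

0111110011
0011111001
1001111100
0100111111
0010011111
1001001111
0100100111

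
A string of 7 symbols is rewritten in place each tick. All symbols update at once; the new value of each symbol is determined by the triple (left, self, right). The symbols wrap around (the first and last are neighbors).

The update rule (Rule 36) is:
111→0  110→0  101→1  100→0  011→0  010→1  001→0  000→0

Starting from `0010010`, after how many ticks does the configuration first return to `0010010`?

0010010

1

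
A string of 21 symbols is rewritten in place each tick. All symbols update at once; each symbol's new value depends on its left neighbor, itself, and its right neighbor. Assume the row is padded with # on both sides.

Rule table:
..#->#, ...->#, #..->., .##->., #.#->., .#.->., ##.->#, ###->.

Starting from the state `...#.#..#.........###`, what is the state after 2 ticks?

tick 1: .##....#..########...
tick 2: ..#.###..#.......#.##

..#.###..#.......#.##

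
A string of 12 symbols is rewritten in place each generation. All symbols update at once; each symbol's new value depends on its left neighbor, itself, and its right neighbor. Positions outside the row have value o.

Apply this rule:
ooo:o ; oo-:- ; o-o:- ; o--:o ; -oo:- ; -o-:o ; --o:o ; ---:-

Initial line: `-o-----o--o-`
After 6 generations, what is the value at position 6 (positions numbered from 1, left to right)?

-oo---ooooo-
---o-o-ooo--
o-oo-o--o-oo
-----oooo--o
o---o-oo-oo-
-o-oo-------
position 6 holds -

-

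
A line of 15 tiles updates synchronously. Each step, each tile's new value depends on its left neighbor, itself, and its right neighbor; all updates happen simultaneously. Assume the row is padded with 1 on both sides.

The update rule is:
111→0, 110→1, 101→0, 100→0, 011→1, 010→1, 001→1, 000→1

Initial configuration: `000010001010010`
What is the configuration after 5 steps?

010110101010110

011110111010110
010010101010110
010110101010110
010110101010110  (fixed point — unchanged through step 5)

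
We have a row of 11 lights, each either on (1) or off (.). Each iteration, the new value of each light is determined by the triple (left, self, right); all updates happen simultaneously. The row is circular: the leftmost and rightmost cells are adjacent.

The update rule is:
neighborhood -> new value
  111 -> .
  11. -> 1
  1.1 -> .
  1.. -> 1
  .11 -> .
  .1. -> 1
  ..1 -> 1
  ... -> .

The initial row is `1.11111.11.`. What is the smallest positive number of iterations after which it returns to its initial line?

1.....1..1.
11...11111.
.11.1....1.
1.1.11..111
1.1..111...
1.111..11.1
1...111.1..
11.1..1.111
.1.1111....
11....11...
.11..1.11.1
..1111..1.1
11...1111.1
.11.1...1..
1.1.11.111.
1.1..1...1.
1.11111.11.

17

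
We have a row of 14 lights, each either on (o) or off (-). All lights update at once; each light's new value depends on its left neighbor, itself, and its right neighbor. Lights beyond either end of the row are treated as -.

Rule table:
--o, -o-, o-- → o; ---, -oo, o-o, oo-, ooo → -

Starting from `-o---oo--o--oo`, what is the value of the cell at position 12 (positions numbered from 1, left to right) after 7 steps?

step 1: ooo-o--ooooo--
step 2: ----ooo-----o-
step 3: ---o---o---ooo
step 4: --ooo-ooo-o---
step 5: -o--------oo--
step 6: ooo------o--o-
step 7: ---o----oooooo
position 12 holds o

o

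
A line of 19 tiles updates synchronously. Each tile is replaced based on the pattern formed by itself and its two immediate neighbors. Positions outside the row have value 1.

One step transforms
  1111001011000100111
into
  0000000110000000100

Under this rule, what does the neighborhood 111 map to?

At position 0 the neighborhood is 111; the next row has 0 there.

0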